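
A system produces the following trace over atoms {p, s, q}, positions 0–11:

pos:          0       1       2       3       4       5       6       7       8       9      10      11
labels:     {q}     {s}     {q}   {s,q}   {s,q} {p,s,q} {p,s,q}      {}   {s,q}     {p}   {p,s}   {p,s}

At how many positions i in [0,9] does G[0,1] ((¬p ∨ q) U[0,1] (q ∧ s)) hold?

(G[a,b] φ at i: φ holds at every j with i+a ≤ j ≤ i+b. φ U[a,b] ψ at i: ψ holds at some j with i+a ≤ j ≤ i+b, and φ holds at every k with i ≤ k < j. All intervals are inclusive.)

Evaluate at each i in [0,9]:
  i=0: ✗ (fails at j=0)
  i=1: ✗ (fails at j=1)
  i=2: ✓ (all of [2,3])
  i=3: ✓ (all of [3,4])
  i=4: ✓ (all of [4,5])
  i=5: ✓ (all of [5,6])
  i=6: ✓ (all of [6,7])
  i=7: ✓ (all of [7,8])
  i=8: ✗ (fails at j=9)
  i=9: ✗ (fails at j=9)
Positions where it holds: {2, 3, 4, 5, 6, 7} → 6.

6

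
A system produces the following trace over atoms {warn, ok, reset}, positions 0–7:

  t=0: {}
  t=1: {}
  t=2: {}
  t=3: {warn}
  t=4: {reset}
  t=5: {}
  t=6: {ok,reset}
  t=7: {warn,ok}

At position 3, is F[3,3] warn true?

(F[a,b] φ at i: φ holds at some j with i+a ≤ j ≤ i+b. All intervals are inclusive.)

Check warn at each j in [6,6]:
  j=6: false
No position in the window satisfies it → formula fails.

False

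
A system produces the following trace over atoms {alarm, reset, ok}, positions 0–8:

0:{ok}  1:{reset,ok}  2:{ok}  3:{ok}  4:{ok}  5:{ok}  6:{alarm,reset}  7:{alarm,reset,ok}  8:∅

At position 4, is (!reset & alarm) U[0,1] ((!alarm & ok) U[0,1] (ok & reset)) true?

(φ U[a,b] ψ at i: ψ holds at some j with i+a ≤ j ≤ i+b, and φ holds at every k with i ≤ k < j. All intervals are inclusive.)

Need some j in [4,5] with ((!alarm & ok) U[0,1] (ok & reset)), and (!reset & alarm) at every k in [4,j-1].
  j=4: ((!alarm & ok) U[0,1] (ok & reset)) — fails.
  j=5: ((!alarm & ok) U[0,1] (ok & reset)) — fails.
No j in the window works → until fails.

False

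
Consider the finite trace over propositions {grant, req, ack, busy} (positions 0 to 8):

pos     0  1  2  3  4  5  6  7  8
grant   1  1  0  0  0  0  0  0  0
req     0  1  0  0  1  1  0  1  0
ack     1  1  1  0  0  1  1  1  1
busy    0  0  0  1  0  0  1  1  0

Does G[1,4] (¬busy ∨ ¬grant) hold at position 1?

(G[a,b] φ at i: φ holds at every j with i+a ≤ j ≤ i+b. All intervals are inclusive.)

Check (¬busy ∨ ¬grant) at every j in [2,5]:
  j=2: true
  j=3: true
  j=4: true
  j=5: true
All positions satisfy it → formula holds.

Yes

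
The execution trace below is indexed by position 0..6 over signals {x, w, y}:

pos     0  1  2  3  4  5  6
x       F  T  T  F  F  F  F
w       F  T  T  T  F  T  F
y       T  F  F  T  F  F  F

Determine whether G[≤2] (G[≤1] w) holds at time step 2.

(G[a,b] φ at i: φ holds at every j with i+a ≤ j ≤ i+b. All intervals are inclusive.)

Check G[≤1] w at every j in [2,4]:
  j=2: holds on [2,3]
  j=3: fails at 4
  j=4: fails at 4
Fails at j=3 → formula fails.

False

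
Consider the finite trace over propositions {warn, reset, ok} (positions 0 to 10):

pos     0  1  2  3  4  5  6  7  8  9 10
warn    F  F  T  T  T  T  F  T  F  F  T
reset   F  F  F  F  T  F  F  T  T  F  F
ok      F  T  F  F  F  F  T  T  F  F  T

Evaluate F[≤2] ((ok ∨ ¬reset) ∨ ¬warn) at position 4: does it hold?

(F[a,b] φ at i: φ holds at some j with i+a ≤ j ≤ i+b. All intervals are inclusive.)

Check ((ok ∨ ¬reset) ∨ ¬warn) at each j in [4,6]:
  j=4: false
  j=5: true
  j=6: true
Found at j=5 → formula holds.

True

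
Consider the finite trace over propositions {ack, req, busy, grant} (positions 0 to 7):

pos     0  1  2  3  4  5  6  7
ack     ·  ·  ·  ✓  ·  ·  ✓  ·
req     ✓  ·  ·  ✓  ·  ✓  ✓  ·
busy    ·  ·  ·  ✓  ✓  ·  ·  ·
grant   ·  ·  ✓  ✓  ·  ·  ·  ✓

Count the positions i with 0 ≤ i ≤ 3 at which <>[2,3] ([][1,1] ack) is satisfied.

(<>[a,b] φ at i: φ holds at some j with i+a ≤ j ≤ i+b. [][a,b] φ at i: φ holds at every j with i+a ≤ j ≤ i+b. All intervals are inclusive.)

3

Evaluate at each i in [0,3]:
  i=0: ✓ (witness j=2)
  i=1: ✗ (none in [3,4])
  i=2: ✓ (witness j=5)
  i=3: ✓ (witness j=5)
Positions where it holds: {0, 2, 3} → 3.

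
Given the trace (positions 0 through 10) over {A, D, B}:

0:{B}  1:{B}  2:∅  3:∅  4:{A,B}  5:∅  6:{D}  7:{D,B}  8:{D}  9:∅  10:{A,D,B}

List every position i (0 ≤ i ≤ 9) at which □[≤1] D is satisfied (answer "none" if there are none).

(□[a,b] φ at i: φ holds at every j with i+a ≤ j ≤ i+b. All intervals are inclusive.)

Evaluate at each i in [0,9]:
  i=0: ✗ (fails at j=0)
  i=1: ✗ (fails at j=1)
  i=2: ✗ (fails at j=2)
  i=3: ✗ (fails at j=3)
  i=4: ✗ (fails at j=4)
  i=5: ✗ (fails at j=5)
  i=6: ✓ (all of [6,7])
  i=7: ✓ (all of [7,8])
  i=8: ✗ (fails at j=9)
  i=9: ✗ (fails at j=9)

6, 7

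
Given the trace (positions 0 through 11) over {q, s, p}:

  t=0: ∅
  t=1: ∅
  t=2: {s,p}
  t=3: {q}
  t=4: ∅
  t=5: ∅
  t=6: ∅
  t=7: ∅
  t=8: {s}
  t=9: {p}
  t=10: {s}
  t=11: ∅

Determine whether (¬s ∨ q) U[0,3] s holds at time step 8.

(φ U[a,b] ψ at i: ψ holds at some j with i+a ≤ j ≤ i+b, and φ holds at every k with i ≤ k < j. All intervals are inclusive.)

Yes

Need some j in [8,11] with s, and (¬s ∨ q) at every k in [8,j-1].
  j=8: s holds; no prefix to check → satisfied.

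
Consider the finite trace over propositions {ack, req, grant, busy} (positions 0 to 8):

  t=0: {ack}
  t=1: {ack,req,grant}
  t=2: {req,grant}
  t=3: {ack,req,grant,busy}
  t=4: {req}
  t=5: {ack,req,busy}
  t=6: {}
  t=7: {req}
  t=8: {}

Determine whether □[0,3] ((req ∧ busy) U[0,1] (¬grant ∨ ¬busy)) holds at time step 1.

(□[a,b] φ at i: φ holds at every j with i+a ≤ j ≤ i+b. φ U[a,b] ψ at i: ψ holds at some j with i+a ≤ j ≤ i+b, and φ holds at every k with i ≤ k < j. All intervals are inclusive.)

Yes

Check ((req ∧ busy) U[0,1] (¬grant ∨ ¬busy)) at every j in [1,4]:
  j=1: holds
  j=2: holds
  j=3: holds
  j=4: holds
All positions satisfy it → formula holds.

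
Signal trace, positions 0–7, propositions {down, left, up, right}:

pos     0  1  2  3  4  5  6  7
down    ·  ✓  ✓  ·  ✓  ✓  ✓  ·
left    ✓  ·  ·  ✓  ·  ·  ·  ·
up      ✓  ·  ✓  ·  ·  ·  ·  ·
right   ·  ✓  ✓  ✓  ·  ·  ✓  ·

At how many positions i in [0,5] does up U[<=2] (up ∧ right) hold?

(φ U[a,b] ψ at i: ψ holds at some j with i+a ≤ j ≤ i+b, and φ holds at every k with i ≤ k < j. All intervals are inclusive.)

Evaluate at each i in [0,5]:
  i=0: ✗ (lhs fails at k=1 before rhs at j=2)
  i=1: ✗ (lhs fails at k=1 before rhs at j=2)
  i=2: ✓ (rhs at j=2)
  i=3: ✗ (no rhs in [3,5])
  i=4: ✗ (no rhs in [4,6])
  i=5: ✗ (no rhs in [5,7])
Positions where it holds: {2} → 1.

1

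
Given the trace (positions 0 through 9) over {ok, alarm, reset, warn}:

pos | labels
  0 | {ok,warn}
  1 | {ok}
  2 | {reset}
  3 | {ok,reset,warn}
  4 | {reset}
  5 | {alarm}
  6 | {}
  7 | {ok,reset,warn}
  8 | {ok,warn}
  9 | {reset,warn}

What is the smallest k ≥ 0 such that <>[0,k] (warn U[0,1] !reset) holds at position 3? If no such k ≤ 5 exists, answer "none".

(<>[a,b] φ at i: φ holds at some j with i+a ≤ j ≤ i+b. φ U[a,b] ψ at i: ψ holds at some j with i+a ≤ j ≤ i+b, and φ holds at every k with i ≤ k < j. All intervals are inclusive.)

2

Scan j = 3,4,… for (warn U[0,1] !reset):
  j=3: fails
  j=4: fails
  j=5: holds
First hit at j=5, so smallest k = 5-3 = 2.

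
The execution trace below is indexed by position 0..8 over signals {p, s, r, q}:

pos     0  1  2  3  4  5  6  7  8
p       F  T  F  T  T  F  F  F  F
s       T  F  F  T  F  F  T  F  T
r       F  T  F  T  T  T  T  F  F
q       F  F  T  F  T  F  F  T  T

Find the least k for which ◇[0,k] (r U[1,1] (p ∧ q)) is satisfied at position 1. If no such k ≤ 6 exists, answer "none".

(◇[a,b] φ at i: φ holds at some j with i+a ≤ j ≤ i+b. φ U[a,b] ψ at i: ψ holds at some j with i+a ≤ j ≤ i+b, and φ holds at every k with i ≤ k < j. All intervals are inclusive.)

2

Scan j = 1,2,… for (r U[1,1] (p ∧ q)):
  j=1: fails
  j=2: fails
  j=3: holds
First hit at j=3, so smallest k = 3-1 = 2.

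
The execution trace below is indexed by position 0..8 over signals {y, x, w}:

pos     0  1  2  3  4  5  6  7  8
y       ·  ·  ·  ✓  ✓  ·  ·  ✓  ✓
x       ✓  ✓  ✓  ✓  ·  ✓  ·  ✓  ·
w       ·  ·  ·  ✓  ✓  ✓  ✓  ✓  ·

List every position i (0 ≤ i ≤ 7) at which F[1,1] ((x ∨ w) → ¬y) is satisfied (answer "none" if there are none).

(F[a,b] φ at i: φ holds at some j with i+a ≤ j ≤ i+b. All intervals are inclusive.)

0, 1, 4, 5, 7

Evaluate at each i in [0,7]:
  i=0: ✓ (witness j=1)
  i=1: ✓ (witness j=2)
  i=2: ✗ (none in [3,3])
  i=3: ✗ (none in [4,4])
  i=4: ✓ (witness j=5)
  i=5: ✓ (witness j=6)
  i=6: ✗ (none in [7,7])
  i=7: ✓ (witness j=8)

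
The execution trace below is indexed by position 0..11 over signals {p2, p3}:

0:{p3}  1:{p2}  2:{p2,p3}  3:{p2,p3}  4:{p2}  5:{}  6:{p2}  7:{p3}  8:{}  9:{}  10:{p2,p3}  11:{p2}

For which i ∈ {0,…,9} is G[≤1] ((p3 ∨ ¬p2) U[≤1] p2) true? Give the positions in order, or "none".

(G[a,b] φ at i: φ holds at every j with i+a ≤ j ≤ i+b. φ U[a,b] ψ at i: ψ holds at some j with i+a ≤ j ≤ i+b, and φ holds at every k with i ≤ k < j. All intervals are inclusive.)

Evaluate at each i in [0,9]:
  i=0: ✓ (all of [0,1])
  i=1: ✓ (all of [1,2])
  i=2: ✓ (all of [2,3])
  i=3: ✓ (all of [3,4])
  i=4: ✓ (all of [4,5])
  i=5: ✓ (all of [5,6])
  i=6: ✗ (fails at j=7)
  i=7: ✗ (fails at j=7)
  i=8: ✗ (fails at j=8)
  i=9: ✓ (all of [9,10])

0, 1, 2, 3, 4, 5, 9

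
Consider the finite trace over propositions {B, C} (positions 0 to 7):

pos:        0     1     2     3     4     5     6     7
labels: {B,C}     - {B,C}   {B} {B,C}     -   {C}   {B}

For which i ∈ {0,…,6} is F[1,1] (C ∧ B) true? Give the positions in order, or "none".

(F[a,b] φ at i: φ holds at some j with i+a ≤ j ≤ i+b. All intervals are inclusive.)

Evaluate at each i in [0,6]:
  i=0: ✗ (none in [1,1])
  i=1: ✓ (witness j=2)
  i=2: ✗ (none in [3,3])
  i=3: ✓ (witness j=4)
  i=4: ✗ (none in [5,5])
  i=5: ✗ (none in [6,6])
  i=6: ✗ (none in [7,7])

1, 3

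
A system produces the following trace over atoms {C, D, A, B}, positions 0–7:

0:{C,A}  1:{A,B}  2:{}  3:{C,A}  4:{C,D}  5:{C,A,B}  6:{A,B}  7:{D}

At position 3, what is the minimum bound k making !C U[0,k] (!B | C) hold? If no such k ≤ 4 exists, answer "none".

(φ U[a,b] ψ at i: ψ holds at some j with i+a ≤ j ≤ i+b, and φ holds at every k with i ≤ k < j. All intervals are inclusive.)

0

Need earliest j ≥ 3 with (!B | C), and !C at every k in [3,j-1].
  j=3: rhs holds (empty prefix). k = 0.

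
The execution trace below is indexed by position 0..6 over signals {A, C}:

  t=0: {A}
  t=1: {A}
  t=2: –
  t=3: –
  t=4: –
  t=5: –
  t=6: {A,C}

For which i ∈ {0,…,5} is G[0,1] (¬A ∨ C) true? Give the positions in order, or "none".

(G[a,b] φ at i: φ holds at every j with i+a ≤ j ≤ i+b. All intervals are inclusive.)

2, 3, 4, 5

Evaluate at each i in [0,5]:
  i=0: ✗ (fails at j=0)
  i=1: ✗ (fails at j=1)
  i=2: ✓ (all of [2,3])
  i=3: ✓ (all of [3,4])
  i=4: ✓ (all of [4,5])
  i=5: ✓ (all of [5,6])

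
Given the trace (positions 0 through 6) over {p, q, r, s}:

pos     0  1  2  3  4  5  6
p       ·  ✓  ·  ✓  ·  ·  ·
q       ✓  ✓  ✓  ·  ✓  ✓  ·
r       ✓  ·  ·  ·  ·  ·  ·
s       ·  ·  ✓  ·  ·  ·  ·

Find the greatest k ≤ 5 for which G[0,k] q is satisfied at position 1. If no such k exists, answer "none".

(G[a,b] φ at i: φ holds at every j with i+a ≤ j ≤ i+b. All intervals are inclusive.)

q must hold from j=1 onward; find where it first fails.
  j=1: holds
  j=2: holds
  j=3: fails
Holds on [1,2], so largest k = 1.

1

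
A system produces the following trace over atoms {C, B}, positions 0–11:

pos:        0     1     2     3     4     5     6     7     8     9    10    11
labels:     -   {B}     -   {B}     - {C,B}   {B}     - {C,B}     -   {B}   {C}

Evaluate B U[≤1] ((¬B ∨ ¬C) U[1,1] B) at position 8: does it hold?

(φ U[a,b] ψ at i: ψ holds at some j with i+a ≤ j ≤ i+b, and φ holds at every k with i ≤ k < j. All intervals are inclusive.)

Yes

Need some j in [8,9] with ((¬B ∨ ¬C) U[1,1] B), and B at every k in [8,j-1].
  j=8: ((¬B ∨ ¬C) U[1,1] B) — fails.
  j=9: ((¬B ∨ ¬C) U[1,1] B) holds; B holds at every k in [8,8] → satisfied.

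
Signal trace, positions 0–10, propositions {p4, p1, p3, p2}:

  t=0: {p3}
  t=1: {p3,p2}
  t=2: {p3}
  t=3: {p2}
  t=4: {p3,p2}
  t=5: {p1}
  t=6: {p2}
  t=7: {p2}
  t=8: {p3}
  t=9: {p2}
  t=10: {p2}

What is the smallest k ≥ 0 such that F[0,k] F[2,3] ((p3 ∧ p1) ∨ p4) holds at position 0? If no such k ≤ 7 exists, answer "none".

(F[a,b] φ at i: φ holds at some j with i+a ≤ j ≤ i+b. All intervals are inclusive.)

Scan j = 0,1,… for F[2,3] ((p3 ∧ p1) ∨ p4):
  j=0: fails
  j=1: fails
  j=2: fails
  j=3: fails
  j=4: fails
  j=5: fails
  j=6: fails
  j=7: fails
No j in [0,7] satisfies it → none.

none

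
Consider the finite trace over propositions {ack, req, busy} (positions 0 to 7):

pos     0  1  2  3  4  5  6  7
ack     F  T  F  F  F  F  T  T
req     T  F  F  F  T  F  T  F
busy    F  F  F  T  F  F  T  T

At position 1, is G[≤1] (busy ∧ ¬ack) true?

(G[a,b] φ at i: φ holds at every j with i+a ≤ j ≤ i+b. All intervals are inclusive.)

Check (busy ∧ ¬ack) at every j in [1,2]:
  j=1: false
  j=2: false
Fails at j=1 → formula fails.

False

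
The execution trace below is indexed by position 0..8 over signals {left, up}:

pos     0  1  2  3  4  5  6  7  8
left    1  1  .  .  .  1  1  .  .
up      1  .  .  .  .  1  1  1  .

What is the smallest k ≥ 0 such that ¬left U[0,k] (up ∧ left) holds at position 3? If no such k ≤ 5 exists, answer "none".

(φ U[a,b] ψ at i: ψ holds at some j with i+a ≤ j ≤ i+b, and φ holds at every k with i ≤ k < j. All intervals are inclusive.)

2

Need earliest j ≥ 3 with (up ∧ left), and ¬left at every k in [3,j-1].
  j=3: rhs fails.
  j=4: rhs fails.
  j=5: rhs holds; lhs holds on [3,4]. k = 2.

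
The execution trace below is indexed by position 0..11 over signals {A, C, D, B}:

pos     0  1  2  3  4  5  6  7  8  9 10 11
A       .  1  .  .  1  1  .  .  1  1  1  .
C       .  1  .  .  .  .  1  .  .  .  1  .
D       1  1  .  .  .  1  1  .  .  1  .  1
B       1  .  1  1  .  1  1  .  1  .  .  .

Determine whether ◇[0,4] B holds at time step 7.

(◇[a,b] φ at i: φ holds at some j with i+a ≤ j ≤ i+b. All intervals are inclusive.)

Check B at each j in [7,11]:
  j=7: false
  j=8: true
  j=9: false
  j=10: false
  j=11: false
Found at j=8 → formula holds.

True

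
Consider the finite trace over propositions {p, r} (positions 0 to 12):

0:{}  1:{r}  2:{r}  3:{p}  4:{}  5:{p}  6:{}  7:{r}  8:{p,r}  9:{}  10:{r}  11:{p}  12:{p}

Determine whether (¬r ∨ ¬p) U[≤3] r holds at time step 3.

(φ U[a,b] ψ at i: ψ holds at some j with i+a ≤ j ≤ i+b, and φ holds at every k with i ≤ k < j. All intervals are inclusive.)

Does not hold

Need some j in [3,6] with r, and (¬r ∨ ¬p) at every k in [3,j-1].
  j=3: r false.
  j=4: r false.
  j=5: r false.
  j=6: r false.
No j in the window works → until fails.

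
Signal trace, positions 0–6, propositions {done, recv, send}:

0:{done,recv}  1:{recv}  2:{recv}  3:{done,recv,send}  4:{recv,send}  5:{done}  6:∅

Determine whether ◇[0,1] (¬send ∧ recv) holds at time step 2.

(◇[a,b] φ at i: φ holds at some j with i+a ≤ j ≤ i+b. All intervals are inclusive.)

Yes

Check (¬send ∧ recv) at each j in [2,3]:
  j=2: true
  j=3: false
Found at j=2 → formula holds.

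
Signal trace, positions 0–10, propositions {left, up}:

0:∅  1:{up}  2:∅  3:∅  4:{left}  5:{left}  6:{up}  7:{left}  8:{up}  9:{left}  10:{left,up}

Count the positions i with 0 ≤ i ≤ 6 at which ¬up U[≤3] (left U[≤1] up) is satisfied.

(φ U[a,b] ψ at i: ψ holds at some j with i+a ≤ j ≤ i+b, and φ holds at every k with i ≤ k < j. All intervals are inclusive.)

Evaluate at each i in [0,6]:
  i=0: ✓ (rhs at j=1; lhs holds on [0,0])
  i=1: ✓ (rhs at j=1)
  i=2: ✓ (rhs at j=5; lhs holds on [2,4])
  i=3: ✓ (rhs at j=5; lhs holds on [3,4])
  i=4: ✓ (rhs at j=5; lhs holds on [4,4])
  i=5: ✓ (rhs at j=5)
  i=6: ✓ (rhs at j=6)
Positions where it holds: {0, 1, 2, 3, 4, 5, 6} → 7.

7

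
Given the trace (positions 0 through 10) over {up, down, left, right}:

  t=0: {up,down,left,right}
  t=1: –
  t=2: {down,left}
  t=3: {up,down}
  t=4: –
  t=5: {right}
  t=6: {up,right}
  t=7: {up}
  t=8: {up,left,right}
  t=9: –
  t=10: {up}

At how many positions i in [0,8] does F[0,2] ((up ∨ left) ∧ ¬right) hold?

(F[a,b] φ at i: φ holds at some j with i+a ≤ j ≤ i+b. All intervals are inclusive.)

8

Evaluate at each i in [0,8]:
  i=0: ✓ (witness j=2)
  i=1: ✓ (witness j=2)
  i=2: ✓ (witness j=2)
  i=3: ✓ (witness j=3)
  i=4: ✗ (none in [4,6])
  i=5: ✓ (witness j=7)
  i=6: ✓ (witness j=7)
  i=7: ✓ (witness j=7)
  i=8: ✓ (witness j=10)
Positions where it holds: {0, 1, 2, 3, 5, 6, 7, 8} → 8.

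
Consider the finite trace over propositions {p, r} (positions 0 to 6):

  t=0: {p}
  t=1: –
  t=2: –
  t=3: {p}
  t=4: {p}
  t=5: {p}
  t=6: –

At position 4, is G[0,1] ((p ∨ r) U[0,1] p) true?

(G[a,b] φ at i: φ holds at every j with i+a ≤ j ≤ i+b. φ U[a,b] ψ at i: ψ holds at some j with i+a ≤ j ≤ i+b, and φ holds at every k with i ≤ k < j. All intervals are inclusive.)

Yes

Check ((p ∨ r) U[0,1] p) at every j in [4,5]:
  j=4: holds
  j=5: holds
All positions satisfy it → formula holds.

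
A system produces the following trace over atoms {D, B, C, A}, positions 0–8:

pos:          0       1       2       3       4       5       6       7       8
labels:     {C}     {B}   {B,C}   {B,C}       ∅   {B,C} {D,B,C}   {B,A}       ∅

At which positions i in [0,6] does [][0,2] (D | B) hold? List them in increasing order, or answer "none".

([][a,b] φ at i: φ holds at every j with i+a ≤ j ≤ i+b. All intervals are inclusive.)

Evaluate at each i in [0,6]:
  i=0: ✗ (fails at j=0)
  i=1: ✓ (all of [1,3])
  i=2: ✗ (fails at j=4)
  i=3: ✗ (fails at j=4)
  i=4: ✗ (fails at j=4)
  i=5: ✓ (all of [5,7])
  i=6: ✗ (fails at j=8)

1, 5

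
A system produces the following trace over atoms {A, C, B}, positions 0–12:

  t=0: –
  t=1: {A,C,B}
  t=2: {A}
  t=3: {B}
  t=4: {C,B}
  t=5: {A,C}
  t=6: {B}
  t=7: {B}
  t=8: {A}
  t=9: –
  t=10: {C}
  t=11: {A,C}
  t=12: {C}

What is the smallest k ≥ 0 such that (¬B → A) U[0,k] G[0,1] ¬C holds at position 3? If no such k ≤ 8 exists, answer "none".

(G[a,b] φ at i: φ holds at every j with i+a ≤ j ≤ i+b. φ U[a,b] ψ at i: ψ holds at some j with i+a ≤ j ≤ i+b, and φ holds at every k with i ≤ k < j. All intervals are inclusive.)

Need earliest j ≥ 3 with G[0,1] ¬C, and (¬B → A) at every k in [3,j-1].
  j=3: rhs fails.
  j=4: rhs fails.
  j=5: rhs fails.
  j=6: rhs holds; lhs holds on [3,5]. k = 3.

3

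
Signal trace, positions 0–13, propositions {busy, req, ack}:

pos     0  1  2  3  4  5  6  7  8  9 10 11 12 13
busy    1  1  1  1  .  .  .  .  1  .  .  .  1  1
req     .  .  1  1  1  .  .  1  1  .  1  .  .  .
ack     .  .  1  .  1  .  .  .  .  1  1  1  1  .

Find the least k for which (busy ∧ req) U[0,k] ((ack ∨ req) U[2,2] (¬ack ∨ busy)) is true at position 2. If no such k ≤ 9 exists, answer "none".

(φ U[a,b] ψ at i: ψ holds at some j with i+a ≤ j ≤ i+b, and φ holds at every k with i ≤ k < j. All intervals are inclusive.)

Need earliest j ≥ 2 with ((ack ∨ req) U[2,2] (¬ack ∨ busy)), and (busy ∧ req) at every k in [2,j-1].
  j=2: rhs fails.
  j=3: rhs holds; lhs holds on [2,2]. k = 1.

1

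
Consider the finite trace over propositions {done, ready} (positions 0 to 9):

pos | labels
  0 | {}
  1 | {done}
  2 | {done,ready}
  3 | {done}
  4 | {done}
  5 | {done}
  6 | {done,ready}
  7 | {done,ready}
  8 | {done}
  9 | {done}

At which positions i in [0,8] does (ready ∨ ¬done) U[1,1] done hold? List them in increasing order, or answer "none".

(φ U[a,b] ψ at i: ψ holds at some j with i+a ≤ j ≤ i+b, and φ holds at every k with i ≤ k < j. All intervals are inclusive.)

Evaluate at each i in [0,8]:
  i=0: ✓ (rhs at j=1; lhs holds on [0,0])
  i=1: ✗ (lhs fails at k=1 before rhs at j=2)
  i=2: ✓ (rhs at j=3; lhs holds on [2,2])
  i=3: ✗ (lhs fails at k=3 before rhs at j=4)
  i=4: ✗ (lhs fails at k=4 before rhs at j=5)
  i=5: ✗ (lhs fails at k=5 before rhs at j=6)
  i=6: ✓ (rhs at j=7; lhs holds on [6,6])
  i=7: ✓ (rhs at j=8; lhs holds on [7,7])
  i=8: ✗ (lhs fails at k=8 before rhs at j=9)

0, 2, 6, 7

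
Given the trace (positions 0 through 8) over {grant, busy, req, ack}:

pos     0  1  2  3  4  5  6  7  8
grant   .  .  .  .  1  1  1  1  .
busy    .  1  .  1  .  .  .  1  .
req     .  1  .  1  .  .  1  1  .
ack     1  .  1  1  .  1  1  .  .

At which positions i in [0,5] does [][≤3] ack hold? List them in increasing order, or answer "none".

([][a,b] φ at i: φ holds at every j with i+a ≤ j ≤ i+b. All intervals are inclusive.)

none

Evaluate at each i in [0,5]:
  i=0: ✗ (fails at j=1)
  i=1: ✗ (fails at j=1)
  i=2: ✗ (fails at j=4)
  i=3: ✗ (fails at j=4)
  i=4: ✗ (fails at j=4)
  i=5: ✗ (fails at j=7)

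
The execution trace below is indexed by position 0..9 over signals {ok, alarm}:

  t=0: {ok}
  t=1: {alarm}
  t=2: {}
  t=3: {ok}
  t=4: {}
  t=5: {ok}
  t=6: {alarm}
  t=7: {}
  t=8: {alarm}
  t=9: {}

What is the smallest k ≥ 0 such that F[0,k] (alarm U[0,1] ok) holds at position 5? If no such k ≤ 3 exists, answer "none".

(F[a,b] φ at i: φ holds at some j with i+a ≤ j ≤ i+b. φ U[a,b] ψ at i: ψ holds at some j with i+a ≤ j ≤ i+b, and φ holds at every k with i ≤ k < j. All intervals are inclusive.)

Scan j = 5,6,… for (alarm U[0,1] ok):
  j=5: holds
First hit at j=5, so smallest k = 5-5 = 0.

0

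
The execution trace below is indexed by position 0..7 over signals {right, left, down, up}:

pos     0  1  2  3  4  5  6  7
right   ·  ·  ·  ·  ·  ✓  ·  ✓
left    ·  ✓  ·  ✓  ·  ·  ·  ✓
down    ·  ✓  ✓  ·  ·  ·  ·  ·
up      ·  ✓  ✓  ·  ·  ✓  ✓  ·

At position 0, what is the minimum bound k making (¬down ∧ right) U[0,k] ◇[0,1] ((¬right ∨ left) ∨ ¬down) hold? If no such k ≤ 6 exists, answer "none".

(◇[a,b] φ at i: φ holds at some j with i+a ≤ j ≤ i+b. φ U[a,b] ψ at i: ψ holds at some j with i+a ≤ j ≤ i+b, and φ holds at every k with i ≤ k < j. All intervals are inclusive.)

0

Need earliest j ≥ 0 with ◇[0,1] ((¬right ∨ left) ∨ ¬down), and (¬down ∧ right) at every k in [0,j-1].
  j=0: rhs holds (empty prefix). k = 0.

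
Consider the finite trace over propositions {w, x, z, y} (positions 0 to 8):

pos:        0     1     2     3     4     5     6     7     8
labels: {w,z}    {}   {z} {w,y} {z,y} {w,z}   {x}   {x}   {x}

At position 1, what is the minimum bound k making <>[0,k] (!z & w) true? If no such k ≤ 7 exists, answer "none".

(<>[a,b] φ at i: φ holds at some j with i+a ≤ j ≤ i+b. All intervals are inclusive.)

2

Scan j = 1,2,… for (!z & w):
  j=1: fails
  j=2: fails
  j=3: holds
First hit at j=3, so smallest k = 3-1 = 2.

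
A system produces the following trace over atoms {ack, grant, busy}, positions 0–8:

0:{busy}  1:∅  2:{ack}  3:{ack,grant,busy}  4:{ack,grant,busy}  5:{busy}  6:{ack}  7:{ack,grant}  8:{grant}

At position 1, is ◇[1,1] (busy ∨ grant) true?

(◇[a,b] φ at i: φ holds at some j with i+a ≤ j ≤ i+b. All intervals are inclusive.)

Check (busy ∨ grant) at each j in [2,2]:
  j=2: false
No position in the window satisfies it → formula fails.

False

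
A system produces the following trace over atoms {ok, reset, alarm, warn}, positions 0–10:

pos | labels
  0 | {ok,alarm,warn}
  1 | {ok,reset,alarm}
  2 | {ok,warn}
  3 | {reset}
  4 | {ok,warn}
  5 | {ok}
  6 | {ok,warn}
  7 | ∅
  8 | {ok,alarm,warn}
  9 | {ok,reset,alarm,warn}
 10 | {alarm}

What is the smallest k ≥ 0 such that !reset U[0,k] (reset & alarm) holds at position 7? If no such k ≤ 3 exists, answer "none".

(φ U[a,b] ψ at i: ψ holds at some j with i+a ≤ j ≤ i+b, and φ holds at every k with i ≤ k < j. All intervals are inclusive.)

Need earliest j ≥ 7 with (reset & alarm), and !reset at every k in [7,j-1].
  j=7: rhs fails.
  j=8: rhs fails.
  j=9: rhs holds; lhs holds on [7,8]. k = 2.

2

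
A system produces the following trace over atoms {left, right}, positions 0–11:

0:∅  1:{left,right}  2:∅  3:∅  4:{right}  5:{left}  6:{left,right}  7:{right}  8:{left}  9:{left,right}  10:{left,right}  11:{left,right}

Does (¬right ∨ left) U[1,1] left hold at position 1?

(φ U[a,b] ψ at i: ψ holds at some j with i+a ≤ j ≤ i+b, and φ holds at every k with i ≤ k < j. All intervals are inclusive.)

False

Need some j in [2,2] with left, and (¬right ∨ left) at every k in [1,j-1].
  j=2: left false.
No j in the window works → until fails.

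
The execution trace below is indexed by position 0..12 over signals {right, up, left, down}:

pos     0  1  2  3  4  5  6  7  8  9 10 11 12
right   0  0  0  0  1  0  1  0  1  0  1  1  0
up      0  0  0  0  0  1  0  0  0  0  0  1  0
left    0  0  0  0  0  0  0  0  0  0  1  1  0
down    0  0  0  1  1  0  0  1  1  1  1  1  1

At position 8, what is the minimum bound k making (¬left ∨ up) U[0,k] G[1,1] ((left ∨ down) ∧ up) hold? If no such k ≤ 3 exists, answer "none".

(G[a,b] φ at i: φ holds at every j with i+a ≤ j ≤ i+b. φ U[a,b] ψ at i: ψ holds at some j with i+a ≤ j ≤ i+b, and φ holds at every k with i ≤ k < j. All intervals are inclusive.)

2

Need earliest j ≥ 8 with G[1,1] ((left ∨ down) ∧ up), and (¬left ∨ up) at every k in [8,j-1].
  j=8: rhs fails.
  j=9: rhs fails.
  j=10: rhs holds; lhs holds on [8,9]. k = 2.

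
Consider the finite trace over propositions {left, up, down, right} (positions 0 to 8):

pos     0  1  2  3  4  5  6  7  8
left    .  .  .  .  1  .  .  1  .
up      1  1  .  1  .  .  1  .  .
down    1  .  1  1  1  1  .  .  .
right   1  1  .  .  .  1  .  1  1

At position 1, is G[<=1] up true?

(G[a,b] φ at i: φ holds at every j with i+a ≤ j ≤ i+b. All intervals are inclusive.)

Does not hold

Check up at every j in [1,2]:
  j=1: true
  j=2: false
Fails at j=2 → formula fails.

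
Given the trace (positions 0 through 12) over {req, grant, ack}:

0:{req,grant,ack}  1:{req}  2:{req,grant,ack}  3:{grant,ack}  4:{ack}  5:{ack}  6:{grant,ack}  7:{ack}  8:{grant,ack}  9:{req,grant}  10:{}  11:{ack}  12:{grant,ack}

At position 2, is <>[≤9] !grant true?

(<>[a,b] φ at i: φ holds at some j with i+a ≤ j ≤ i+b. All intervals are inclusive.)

Check !grant at each j in [2,11]:
  j=2: false
  j=3: false
  j=4: true
  j=5: true
  j=6: false
  j=7: true
  j=8: false
  j=9: false
  j=10: true
  j=11: true
Found at j=4 → formula holds.

Holds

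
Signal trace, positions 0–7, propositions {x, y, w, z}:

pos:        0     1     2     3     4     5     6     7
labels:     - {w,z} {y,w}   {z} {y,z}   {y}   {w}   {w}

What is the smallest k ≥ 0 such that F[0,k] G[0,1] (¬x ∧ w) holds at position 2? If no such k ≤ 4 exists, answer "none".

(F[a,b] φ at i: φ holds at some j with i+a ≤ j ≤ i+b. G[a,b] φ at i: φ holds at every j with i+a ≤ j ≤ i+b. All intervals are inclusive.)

4

Scan j = 2,3,… for G[0,1] (¬x ∧ w):
  j=2: fails
  j=3: fails
  j=4: fails
  j=5: fails
  j=6: holds
First hit at j=6, so smallest k = 6-2 = 4.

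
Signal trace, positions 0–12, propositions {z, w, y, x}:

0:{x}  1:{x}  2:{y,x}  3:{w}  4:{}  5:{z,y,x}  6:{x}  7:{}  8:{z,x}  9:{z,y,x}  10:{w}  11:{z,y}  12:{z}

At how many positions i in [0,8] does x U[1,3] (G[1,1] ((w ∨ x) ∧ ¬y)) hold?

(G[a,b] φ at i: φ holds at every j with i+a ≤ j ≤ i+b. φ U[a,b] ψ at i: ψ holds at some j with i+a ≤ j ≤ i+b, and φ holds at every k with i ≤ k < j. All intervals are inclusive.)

5

Evaluate at each i in [0,8]:
  i=0: ✓ (rhs at j=2; lhs holds on [0,1])
  i=1: ✓ (rhs at j=2; lhs holds on [1,1])
  i=2: ✗ (lhs fails at k=3 before rhs at j=5)
  i=3: ✗ (lhs fails at k=3 before rhs at j=5)
  i=4: ✗ (lhs fails at k=4 before rhs at j=5)
  i=5: ✓ (rhs at j=7; lhs holds on [5,6])
  i=6: ✓ (rhs at j=7; lhs holds on [6,6])
  i=7: ✗ (lhs fails at k=7 before rhs at j=9)
  i=8: ✓ (rhs at j=9; lhs holds on [8,8])
Positions where it holds: {0, 1, 5, 6, 8} → 5.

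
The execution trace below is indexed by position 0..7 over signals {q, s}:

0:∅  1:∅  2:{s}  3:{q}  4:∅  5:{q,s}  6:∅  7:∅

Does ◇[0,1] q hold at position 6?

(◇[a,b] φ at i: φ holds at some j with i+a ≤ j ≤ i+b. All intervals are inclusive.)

No

Check q at each j in [6,7]:
  j=6: false
  j=7: false
No position in the window satisfies it → formula fails.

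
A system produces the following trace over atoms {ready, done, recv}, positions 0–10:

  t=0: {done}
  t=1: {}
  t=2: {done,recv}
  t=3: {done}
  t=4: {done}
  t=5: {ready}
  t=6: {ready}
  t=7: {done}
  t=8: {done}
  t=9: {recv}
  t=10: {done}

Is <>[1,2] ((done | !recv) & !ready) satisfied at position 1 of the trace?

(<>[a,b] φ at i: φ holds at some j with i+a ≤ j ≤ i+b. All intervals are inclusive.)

Holds

Check ((done | !recv) & !ready) at each j in [2,3]:
  j=2: true
  j=3: true
Found at j=2 → formula holds.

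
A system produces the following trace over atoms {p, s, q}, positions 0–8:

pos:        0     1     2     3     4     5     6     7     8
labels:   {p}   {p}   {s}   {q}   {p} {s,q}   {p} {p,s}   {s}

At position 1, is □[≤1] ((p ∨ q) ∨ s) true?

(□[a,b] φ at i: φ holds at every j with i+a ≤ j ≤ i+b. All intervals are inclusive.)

Holds

Check ((p ∨ q) ∨ s) at every j in [1,2]:
  j=1: true
  j=2: true
All positions satisfy it → formula holds.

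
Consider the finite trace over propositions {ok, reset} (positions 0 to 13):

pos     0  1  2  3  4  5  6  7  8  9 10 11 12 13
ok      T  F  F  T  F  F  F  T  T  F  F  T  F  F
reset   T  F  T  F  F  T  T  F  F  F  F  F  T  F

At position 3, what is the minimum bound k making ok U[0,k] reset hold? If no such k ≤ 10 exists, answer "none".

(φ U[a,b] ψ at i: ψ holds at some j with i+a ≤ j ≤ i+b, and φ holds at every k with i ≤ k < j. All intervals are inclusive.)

none

Need earliest j ≥ 3 with reset, and ok at every k in [3,j-1].
  j=3: rhs fails.
  j=4: rhs fails.
  j=5: rhs holds but lhs fails at k=4.
  j=6: rhs holds but lhs fails at k=4.
  j=7: rhs fails.
  j=8: rhs fails.
  j=9: rhs fails.
  j=10: rhs fails.
  j=11: rhs fails.
  j=12: rhs holds but lhs fails at k=4.
  j=13: rhs fails.
No witness within the range → none.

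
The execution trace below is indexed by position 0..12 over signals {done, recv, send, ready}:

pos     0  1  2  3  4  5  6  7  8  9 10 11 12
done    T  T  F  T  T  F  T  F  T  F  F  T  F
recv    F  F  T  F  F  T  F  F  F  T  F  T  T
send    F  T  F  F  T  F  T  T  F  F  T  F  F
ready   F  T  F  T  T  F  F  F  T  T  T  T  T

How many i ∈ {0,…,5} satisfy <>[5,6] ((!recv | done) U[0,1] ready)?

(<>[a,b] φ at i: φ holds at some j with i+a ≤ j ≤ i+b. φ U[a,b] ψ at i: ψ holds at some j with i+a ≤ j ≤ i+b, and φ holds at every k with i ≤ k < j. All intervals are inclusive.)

5

Evaluate at each i in [0,5]:
  i=0: ✗ (none in [5,6])
  i=1: ✓ (witness j=7)
  i=2: ✓ (witness j=7)
  i=3: ✓ (witness j=8)
  i=4: ✓ (witness j=9)
  i=5: ✓ (witness j=10)
Positions where it holds: {1, 2, 3, 4, 5} → 5.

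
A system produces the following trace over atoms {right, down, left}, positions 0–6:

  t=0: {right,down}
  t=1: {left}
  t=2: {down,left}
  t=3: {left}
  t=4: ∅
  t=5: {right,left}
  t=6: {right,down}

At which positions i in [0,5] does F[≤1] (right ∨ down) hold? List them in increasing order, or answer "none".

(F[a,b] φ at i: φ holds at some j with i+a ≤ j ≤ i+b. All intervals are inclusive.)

0, 1, 2, 4, 5

Evaluate at each i in [0,5]:
  i=0: ✓ (witness j=0)
  i=1: ✓ (witness j=2)
  i=2: ✓ (witness j=2)
  i=3: ✗ (none in [3,4])
  i=4: ✓ (witness j=5)
  i=5: ✓ (witness j=5)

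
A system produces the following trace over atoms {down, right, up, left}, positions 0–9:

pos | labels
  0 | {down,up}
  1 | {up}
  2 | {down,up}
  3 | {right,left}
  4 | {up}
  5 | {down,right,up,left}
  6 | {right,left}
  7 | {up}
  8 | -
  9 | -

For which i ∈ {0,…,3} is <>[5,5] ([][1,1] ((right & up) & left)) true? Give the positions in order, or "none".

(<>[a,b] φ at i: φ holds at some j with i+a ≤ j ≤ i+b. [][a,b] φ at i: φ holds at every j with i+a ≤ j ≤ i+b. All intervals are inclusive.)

none

Evaluate at each i in [0,3]:
  i=0: ✗ (none in [5,5])
  i=1: ✗ (none in [6,6])
  i=2: ✗ (none in [7,7])
  i=3: ✗ (none in [8,8])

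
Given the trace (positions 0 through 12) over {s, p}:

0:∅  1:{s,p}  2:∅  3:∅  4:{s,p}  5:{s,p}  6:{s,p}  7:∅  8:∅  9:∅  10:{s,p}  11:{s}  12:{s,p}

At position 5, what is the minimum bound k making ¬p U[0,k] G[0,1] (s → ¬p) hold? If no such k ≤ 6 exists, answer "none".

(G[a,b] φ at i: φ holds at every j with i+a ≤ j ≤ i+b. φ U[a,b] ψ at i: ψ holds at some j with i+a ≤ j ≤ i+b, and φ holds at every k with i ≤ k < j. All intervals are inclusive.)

Need earliest j ≥ 5 with G[0,1] (s → ¬p), and ¬p at every k in [5,j-1].
  j=5: rhs fails.
  j=6: rhs fails.
  j=7: rhs holds but lhs fails at k=5.
  j=8: rhs holds but lhs fails at k=5.
  j=9: rhs fails.
  j=10: rhs fails.
  j=11: rhs fails.
No witness within the range → none.

none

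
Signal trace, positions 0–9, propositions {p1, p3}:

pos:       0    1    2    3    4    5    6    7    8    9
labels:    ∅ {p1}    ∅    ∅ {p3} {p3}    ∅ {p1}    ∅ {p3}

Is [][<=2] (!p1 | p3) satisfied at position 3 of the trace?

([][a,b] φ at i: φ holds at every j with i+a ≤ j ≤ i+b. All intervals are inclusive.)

Holds

Check (!p1 | p3) at every j in [3,5]:
  j=3: true
  j=4: true
  j=5: true
All positions satisfy it → formula holds.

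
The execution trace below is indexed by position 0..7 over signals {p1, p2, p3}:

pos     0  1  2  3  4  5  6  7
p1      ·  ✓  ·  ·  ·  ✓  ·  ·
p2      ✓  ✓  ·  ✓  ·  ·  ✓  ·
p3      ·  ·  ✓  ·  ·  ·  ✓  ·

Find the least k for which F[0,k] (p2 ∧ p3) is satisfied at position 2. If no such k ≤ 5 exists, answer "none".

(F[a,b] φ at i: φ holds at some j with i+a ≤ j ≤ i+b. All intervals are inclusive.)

Scan j = 2,3,… for (p2 ∧ p3):
  j=2: fails
  j=3: fails
  j=4: fails
  j=5: fails
  j=6: holds
First hit at j=6, so smallest k = 6-2 = 4.

4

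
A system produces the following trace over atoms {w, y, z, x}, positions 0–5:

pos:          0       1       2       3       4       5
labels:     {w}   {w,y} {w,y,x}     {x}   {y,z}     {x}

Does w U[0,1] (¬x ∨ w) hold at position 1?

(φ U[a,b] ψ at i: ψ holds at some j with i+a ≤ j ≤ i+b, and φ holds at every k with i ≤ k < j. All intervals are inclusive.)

Need some j in [1,2] with (¬x ∨ w), and w at every k in [1,j-1].
  j=1: (¬x ∨ w) holds; no prefix to check → satisfied.

Holds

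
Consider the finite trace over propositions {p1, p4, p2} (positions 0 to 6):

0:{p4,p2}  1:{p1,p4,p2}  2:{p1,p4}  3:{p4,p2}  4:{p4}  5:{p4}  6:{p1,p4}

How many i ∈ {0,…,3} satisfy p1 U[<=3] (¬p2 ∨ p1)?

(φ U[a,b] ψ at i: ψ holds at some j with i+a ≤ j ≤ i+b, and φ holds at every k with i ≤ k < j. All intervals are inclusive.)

Evaluate at each i in [0,3]:
  i=0: ✗ (lhs fails at k=0 before rhs at j=1)
  i=1: ✓ (rhs at j=1)
  i=2: ✓ (rhs at j=2)
  i=3: ✗ (lhs fails at k=3 before rhs at j=4)
Positions where it holds: {1, 2} → 2.

2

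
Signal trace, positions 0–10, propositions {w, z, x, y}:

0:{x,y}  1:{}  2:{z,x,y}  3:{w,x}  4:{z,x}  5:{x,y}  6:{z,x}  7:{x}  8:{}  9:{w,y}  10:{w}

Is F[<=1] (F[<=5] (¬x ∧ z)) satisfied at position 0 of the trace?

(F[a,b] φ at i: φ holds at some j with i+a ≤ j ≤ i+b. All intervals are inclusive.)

Check F[<=5] (¬x ∧ z) at each j in [0,1]:
  j=0: fails (none in [0,5])
  j=1: fails (none in [1,6])
No position in the window satisfies it → formula fails.

Does not hold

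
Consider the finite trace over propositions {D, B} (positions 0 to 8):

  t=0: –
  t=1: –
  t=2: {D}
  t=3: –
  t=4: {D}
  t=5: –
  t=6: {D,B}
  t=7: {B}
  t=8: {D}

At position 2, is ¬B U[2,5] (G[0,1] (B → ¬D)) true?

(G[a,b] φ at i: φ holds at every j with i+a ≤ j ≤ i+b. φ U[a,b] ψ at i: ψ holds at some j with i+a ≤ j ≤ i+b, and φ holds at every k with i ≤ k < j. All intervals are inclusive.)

Yes

Need some j in [4,7] with G[0,1] (B → ¬D), and ¬B at every k in [2,j-1].
  j=4: G[0,1] (B → ¬D) holds; ¬B holds at every k in [2,3] → satisfied.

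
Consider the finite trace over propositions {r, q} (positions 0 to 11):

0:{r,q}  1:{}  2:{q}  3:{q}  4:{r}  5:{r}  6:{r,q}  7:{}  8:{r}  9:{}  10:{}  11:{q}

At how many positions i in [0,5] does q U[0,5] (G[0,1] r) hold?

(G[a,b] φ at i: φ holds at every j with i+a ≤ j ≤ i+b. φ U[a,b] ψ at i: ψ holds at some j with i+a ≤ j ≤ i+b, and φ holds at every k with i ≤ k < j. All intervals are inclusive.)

4

Evaluate at each i in [0,5]:
  i=0: ✗ (lhs fails at k=1 before rhs at j=4)
  i=1: ✗ (lhs fails at k=1 before rhs at j=4)
  i=2: ✓ (rhs at j=4; lhs holds on [2,3])
  i=3: ✓ (rhs at j=4; lhs holds on [3,3])
  i=4: ✓ (rhs at j=4)
  i=5: ✓ (rhs at j=5)
Positions where it holds: {2, 3, 4, 5} → 4.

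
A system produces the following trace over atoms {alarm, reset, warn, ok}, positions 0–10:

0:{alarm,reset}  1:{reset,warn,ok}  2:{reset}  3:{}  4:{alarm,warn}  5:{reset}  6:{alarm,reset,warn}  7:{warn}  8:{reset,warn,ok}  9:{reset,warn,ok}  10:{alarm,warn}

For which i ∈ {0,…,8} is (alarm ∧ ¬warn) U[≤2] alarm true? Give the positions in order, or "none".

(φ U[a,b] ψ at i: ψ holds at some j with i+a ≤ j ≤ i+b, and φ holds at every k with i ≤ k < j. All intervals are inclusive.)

0, 4, 6

Evaluate at each i in [0,8]:
  i=0: ✓ (rhs at j=0)
  i=1: ✗ (no rhs in [1,3])
  i=2: ✗ (lhs fails at k=2 before rhs at j=4)
  i=3: ✗ (lhs fails at k=3 before rhs at j=4)
  i=4: ✓ (rhs at j=4)
  i=5: ✗ (lhs fails at k=5 before rhs at j=6)
  i=6: ✓ (rhs at j=6)
  i=7: ✗ (no rhs in [7,9])
  i=8: ✗ (lhs fails at k=8 before rhs at j=10)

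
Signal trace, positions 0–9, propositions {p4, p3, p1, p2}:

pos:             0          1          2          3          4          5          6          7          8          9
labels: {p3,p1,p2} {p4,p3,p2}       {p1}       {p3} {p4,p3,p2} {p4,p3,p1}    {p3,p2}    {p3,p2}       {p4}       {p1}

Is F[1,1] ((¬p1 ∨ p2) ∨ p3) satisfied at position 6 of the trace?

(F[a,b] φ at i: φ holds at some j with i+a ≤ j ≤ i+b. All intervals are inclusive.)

True

Check ((¬p1 ∨ p2) ∨ p3) at each j in [7,7]:
  j=7: true
Found at j=7 → formula holds.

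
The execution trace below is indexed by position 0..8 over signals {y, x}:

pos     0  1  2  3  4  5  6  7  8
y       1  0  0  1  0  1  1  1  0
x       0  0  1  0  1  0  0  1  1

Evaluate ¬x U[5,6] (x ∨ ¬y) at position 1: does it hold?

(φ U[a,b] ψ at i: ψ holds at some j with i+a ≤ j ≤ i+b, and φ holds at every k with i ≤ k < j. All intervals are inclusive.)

False

Need some j in [6,7] with (x ∨ ¬y), and ¬x at every k in [1,j-1].
  j=6: (x ∨ ¬y) false.
  j=7: (x ∨ ¬y) holds, but ¬x fails at k=2 → not this j.
No j in the window works → until fails.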